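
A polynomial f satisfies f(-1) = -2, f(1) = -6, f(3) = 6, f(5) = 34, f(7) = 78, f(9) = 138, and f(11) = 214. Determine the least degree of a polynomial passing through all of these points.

Forward differences of the values at x = -1, 1, 3, 5, 7, 9, 11:
  f  : -2  -6  6  34  78  138  214
  Δ  : -4  12  28  44  60  76
  Δ^2: 16  16  16  16  16
  Δ^3: 0  0  0  0
  Δ^4: 0  0  0
  Δ^5: 0  0
  Δ^6: 0
The second differences are constant (16) and nonzero, while all higher differences vanish, so the minimal degree is 2.

2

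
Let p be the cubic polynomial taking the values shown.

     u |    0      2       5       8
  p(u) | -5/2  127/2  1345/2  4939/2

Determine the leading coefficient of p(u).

Write p(u) = au^3 + bu^2 + cu + d. Substituting each data point gives a linear system:
  d = -5/2
  8a + 4b + 2c + d = 127/2
  125a + 25b + 5c + d = 1345/2
  512a + 64b + 8c + d = 4939/2
Solving the system yields a = 4, b = 6, c = 5, d = -5/2.
So p(u) = 4u³ + 6u² + 5u - 5/2.
The leading coefficient is 4.

4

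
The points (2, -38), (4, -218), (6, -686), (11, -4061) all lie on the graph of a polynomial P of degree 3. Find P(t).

P(t) = -3t^3 - 6t - 2

Using the Lagrange interpolation formula with nodes 2, 4, 6, 11:
  L_0(t) = (t - 4)(t - 6)(t - 11) / -72
  L_1(t) = (t - 2)(t - 6)(t - 11) / 28
  L_2(t) = (t - 2)(t - 4)(t - 11) / -40
  L_3(t) = (t - 2)(t - 4)(t - 6) / 315
Then P(t) = -38·L_0(t) - 218·L_1(t) - 686·L_2(t) - 4061·L_3(t).
Expanding and collecting terms gives P(t) = -3t^3 - 6t - 2.
Check: P(2) = -38. ✓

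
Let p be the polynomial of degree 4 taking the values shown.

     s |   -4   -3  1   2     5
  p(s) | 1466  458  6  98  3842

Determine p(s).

p(s) = 6s^4 + s^3 - s^2 - 2s + 2

Using the Lagrange interpolation formula with nodes -4, -3, 1, 2, 5:
  L_0(s) = (s + 3)(s - 1)(s - 2)(s - 5) / 270
  L_1(s) = (s + 4)(s - 1)(s - 2)(s - 5) / -160
  L_2(s) = (s + 4)(s + 3)(s - 2)(s - 5) / 80
  L_3(s) = (s + 4)(s + 3)(s - 1)(s - 5) / -90
  L_4(s) = (s + 4)(s + 3)(s - 1)(s - 2) / 864
Then p(s) = 1466·L_0(s) + 458·L_1(s) + 6·L_2(s) + 98·L_3(s) + 3842·L_4(s).
Expanding and collecting terms gives p(s) = 6s^4 + s^3 - s^2 - 2s + 2.
Check: p(-4) = 1466. ✓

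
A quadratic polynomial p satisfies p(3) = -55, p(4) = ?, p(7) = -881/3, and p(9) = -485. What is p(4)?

-290/3

The 3 known points determine the degree-2 polynomial uniquely.
Write p(u) = au^2 + bu + c. Substituting each data point gives a linear system:
  9a + 3b + c = -55
  49a + 7b + c = -881/3
  81a + 9b + c = -485
Solving the system yields a = -6, b = 1/3, c = -2.
So p(u) = -6u^2 + (1/3)u - 2.
Then p(4) = -290/3.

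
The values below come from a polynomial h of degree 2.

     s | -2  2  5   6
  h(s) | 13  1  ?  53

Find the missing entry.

The 3 known points determine the degree-2 polynomial uniquely.
Write h(s) = as^2 + bs + c. Substituting each data point gives a linear system:
  4a - 2b + c = 13
  4a + 2b + c = 1
  36a + 6b + c = 53
Solving the system yields a = 2, b = -3, c = -1.
So h(s) = 2s^2 - 3s - 1.
Then h(5) = 34.

34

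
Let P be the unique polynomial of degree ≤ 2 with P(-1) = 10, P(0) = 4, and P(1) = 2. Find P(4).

20

Write P(s) = as^2 + bs + c. Substituting each data point gives a linear system:
  a - b + c = 10
  c = 4
  a + b + c = 2
Solving the system yields a = 2, b = -4, c = 4.
So P(s) = 2s^2 - 4s + 4.
Then P(4) = 20.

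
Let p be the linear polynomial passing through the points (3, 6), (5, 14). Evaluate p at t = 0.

-6

Write p(t) = at + b. Substituting each data point gives a linear system:
  3a + b = 6
  5a + b = 14
Solving the system yields a = 4, b = -6.
So p(t) = 4t - 6.
Then p(0) = -6.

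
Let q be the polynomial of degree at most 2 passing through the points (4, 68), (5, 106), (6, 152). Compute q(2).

Using the Lagrange interpolation formula with nodes 4, 5, 6:
  L_0(u) = (u - 5)(u - 6) / 2
  L_1(u) = (u - 4)(u - 6) / -1
  L_2(u) = (u - 4)(u - 5) / 2
Then q(u) = 68·L_0(u) + 106·L_1(u) + 152·L_2(u).
Expanding and collecting terms gives q(u) = 4u^2 + 2u - 4.
Evaluating at u = 2: q(2) = 16.

16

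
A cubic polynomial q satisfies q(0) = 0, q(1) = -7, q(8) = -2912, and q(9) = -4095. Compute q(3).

-177

Using the Lagrange interpolation formula with nodes 0, 1, 8, 9:
  L_0(s) = (s - 1)(s - 8)(s - 9) / -72
  L_1(s) = s(s - 8)(s - 9) / 56
  L_2(s) = s(s - 1)(s - 9) / -56
  L_3(s) = s(s - 1)(s - 8) / 72
Then q(s) = 0·L_0(s) - 7·L_1(s) - 2912·L_2(s) - 4095·L_3(s).
Expanding and collecting terms gives q(s) = -5s^3 - 6s^2 + 4s.
Evaluating at s = 3: q(3) = -177.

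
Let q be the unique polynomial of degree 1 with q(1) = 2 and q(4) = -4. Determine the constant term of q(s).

4

Write q(s) = as + b. Substituting each data point gives a linear system:
  a + b = 2
  4a + b = -4
Solving the system yields a = -2, b = 4.
So q(s) = -2s + 4.
The constant term is 4.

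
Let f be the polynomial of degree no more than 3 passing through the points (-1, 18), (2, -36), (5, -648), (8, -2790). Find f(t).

f(t) = -6t^3 + 5t^2 - 5t + 2

Using the Lagrange interpolation formula with nodes -1, 2, 5, 8:
  L_0(t) = (t - 2)(t - 5)(t - 8) / -162
  L_1(t) = (t + 1)(t - 5)(t - 8) / 54
  L_2(t) = (t + 1)(t - 2)(t - 8) / -54
  L_3(t) = (t + 1)(t - 2)(t - 5) / 162
Then f(t) = 18·L_0(t) - 36·L_1(t) - 648·L_2(t) - 2790·L_3(t).
Expanding and collecting terms gives f(t) = -6t^3 + 5t^2 - 5t + 2.
Check: f(-1) = 18. ✓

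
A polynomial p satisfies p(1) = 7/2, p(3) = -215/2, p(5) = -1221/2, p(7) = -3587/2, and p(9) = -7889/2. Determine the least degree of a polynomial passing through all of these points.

Forward differences of the values at s = 1, 3, 5, 7, 9:
  p  : 7/2  -215/2  -1221/2  -3587/2  -7889/2
  Δ  : -111  -503  -1183  -2151
  Δ^2: -392  -680  -968
  Δ^3: -288  -288
  Δ^4: 0
The third differences are constant (-288) and nonzero, while all higher differences vanish, so the minimal degree is 3.

3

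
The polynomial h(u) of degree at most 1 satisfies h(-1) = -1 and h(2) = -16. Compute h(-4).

14

Using the Lagrange interpolation formula with nodes -1, 2:
  L_0(u) = (u - 2) / -3
  L_1(u) = (u + 1) / 3
Then h(u) = -1·L_0(u) - 16·L_1(u).
Expanding and collecting terms gives h(u) = -5u - 6.
Evaluating at u = -4: h(-4) = 14.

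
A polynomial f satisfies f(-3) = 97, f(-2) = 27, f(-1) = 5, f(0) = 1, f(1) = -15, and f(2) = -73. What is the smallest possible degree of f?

3

Forward differences of the values at s = -3, -2, -1, 0, 1, 2:
  f  : 97  27  5  1  -15  -73
  Δ  : -70  -22  -4  -16  -58
  Δ^2: 48  18  -12  -42
  Δ^3: -30  -30  -30
  Δ^4: 0  0
  Δ^5: 0
The third differences are constant (-30) and nonzero, while all higher differences vanish, so the minimal degree is 3.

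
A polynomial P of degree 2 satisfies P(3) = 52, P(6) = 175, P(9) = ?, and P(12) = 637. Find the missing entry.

370

On equispaced nodes a degree-2 polynomial has vanishing third forward difference, so
  - P(3) + 3·P(6) - 3·P(9) + P(12) = 0.
Substituting the known values and solving for P(9):
  -3·P(9) = -1110
  P(9) = 370.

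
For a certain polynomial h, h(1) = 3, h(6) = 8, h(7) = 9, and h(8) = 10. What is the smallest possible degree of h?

1

Divided differences on the nodes 1, 6, 7, 8:
  order 0: 3  8  9  10
  order 1: 1  1  1
  order 2: 0  0
  order 3: 0
The order-1 divided differences are all 1 (nonzero) and every higher order vanishes, so the data lies on a polynomial of degree exactly 1.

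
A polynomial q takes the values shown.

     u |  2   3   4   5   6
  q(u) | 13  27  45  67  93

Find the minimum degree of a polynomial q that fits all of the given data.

2

Forward differences of the values at u = 2, 3, 4, 5, 6:
  q  : 13  27  45  67  93
  Δ  : 14  18  22  26
  Δ^2: 4  4  4
  Δ^3: 0  0
  Δ^4: 0
The second differences are constant (4) and nonzero, while all higher differences vanish, so the minimal degree is 2.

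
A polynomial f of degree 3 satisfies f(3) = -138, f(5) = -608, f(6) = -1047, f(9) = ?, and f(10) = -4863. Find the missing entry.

-3540

The 4 known points determine the degree-3 polynomial uniquely.
Write f(s) = as^3 + bs^2 + cs + d. Substituting each data point gives a linear system:
  27a + 9b + 3c + d = -138
  125a + 25b + 5c + d = -608
  216a + 36b + 6c + d = -1047
  1000a + 100b + 10c + d = -4863
Solving the system yields a = -5, b = 2, c = -6, d = -3.
So f(s) = -5s^3 + 2s^2 - 6s - 3.
Then f(9) = -3540.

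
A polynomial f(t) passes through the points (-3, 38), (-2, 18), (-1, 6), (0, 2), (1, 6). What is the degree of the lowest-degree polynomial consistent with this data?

2

Forward differences of the values at t = -3, -2, -1, 0, 1:
  f  : 38  18  6  2  6
  Δ  : -20  -12  -4  4
  Δ^2: 8  8  8
  Δ^3: 0  0
  Δ^4: 0
The second differences are constant (8) and nonzero, while all higher differences vanish, so the minimal degree is 2.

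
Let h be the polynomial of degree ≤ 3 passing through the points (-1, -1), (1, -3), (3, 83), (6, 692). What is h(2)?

20

Write h(u) = au^3 + bu^2 + cu + d. Substituting each data point gives a linear system:
  -a + b - c + d = -1
  a + b + c + d = -3
  27a + 9b + 3c + d = 83
  216a + 36b + 6c + d = 692
Solving the system yields a = 3, b = 2, c = -4, d = -4.
So h(u) = 3u^3 + 2u^2 - 4u - 4.
Then h(2) = 20.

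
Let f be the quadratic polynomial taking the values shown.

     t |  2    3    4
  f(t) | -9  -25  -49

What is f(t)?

f(t) = -4t^2 + 4t - 1

Write f(t) = at^2 + bt + c. Substituting each data point gives a linear system:
  4a + 2b + c = -9
  9a + 3b + c = -25
  16a + 4b + c = -49
Solving the system yields a = -4, b = 4, c = -1.
So f(t) = -4t² + 4t - 1.
Check: f(4) = -49. ✓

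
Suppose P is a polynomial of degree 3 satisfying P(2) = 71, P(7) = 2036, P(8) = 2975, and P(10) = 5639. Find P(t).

P(t) = 5t^3 + 6t^2 + 4t - 1

Write P(t) = at^3 + bt^2 + ct + d. Substituting each data point gives a linear system:
  8a + 4b + 2c + d = 71
  343a + 49b + 7c + d = 2036
  512a + 64b + 8c + d = 2975
  1000a + 100b + 10c + d = 5639
Solving the system yields a = 5, b = 6, c = 4, d = -1.
So P(t) = 5t^3 + 6t^2 + 4t - 1.
Check: P(10) = 5639. ✓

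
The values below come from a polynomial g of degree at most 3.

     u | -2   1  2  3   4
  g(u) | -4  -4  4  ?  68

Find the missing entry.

26

The 4 known points determine the degree-3 polynomial uniquely.
Write g(u) = au^3 + bu^2 + cu + d. Substituting each data point gives a linear system:
  -8a + 4b - 2c + d = -4
  a + b + c + d = -4
  8a + 4b + 2c + d = 4
  64a + 16b + 4c + d = 68
Solving the system yields a = 1, b = 1, c = -2, d = -4.
So g(u) = u^3 + u^2 - 2u - 4.
Then g(3) = 26.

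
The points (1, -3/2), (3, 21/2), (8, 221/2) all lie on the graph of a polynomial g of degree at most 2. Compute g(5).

77/2

Using the Lagrange interpolation formula with nodes 1, 3, 8:
  L_0(x) = (x - 3)(x - 8) / 14
  L_1(x) = (x - 1)(x - 8) / -10
  L_2(x) = (x - 1)(x - 3) / 35
Then g(x) = -3/2·L_0(x) + 21/2·L_1(x) + 221/2·L_2(x).
Expanding and collecting terms gives g(x) = 2x^2 - 2x - 3/2.
Evaluating at x = 5: g(5) = 77/2.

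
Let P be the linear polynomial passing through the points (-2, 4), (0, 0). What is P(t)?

P(t) = -2t

Write P(t) = at + b. Substituting each data point gives a linear system:
  -2a + b = 4
  b = 0
Solving the system yields a = -2, b = 0.
So P(t) = -2t.
Check: P(-2) = 4. ✓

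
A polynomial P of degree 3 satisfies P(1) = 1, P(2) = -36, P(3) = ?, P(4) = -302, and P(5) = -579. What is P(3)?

-129

The 4 known points determine the degree-3 polynomial uniquely.
Write P(s) = as^3 + bs^2 + cs + d. Substituting each data point gives a linear system:
  a + b + c + d = 1
  8a + 4b + 2c + d = -36
  64a + 16b + 4c + d = -302
  125a + 25b + 5c + d = -579
Solving the system yields a = -4, b = -4, c = 3, d = 6.
So P(s) = -4s^3 - 4s^2 + 3s + 6.
Then P(3) = -129.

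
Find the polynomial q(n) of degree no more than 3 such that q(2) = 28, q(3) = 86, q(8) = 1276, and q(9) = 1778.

q(n) = 2n^3 + 4n^2 - 4

Using the Lagrange interpolation formula with nodes 2, 3, 8, 9:
  L_0(n) = (n - 3)(n - 8)(n - 9) / -42
  L_1(n) = (n - 2)(n - 8)(n - 9) / 30
  L_2(n) = (n - 2)(n - 3)(n - 9) / -30
  L_3(n) = (n - 2)(n - 3)(n - 8) / 42
Then q(n) = 28·L_0(n) + 86·L_1(n) + 1276·L_2(n) + 1778·L_3(n).
Expanding and collecting terms gives q(n) = 2n^3 + 4n^2 - 4.
Check: q(9) = 1778. ✓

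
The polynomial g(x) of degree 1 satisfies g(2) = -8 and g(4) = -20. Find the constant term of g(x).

4

Write g(x) = ax + b. Substituting each data point gives a linear system:
  2a + b = -8
  4a + b = -20
Solving the system yields a = -6, b = 4.
So g(x) = -6x + 4.
The constant term is 4.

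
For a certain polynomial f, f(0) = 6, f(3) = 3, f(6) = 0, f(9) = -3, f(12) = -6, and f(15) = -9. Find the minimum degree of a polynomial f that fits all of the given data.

1

Forward differences of the values at u = 0, 3, 6, 9, 12, 15:
  f  : 6  3  0  -3  -6  -9
  Δ  : -3  -3  -3  -3  -3
  Δ^2: 0  0  0  0
  Δ^3: 0  0  0
  Δ^4: 0  0
  Δ^5: 0
The first differences are constant (-3) and nonzero, while all higher differences vanish, so the minimal degree is 1.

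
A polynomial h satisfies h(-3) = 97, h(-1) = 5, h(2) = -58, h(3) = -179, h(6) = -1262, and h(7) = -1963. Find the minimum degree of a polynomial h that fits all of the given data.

3

Divided differences on the nodes -3, -1, 2, 3, 6, 7:
  order 0: 97  5  -58  -179  -1262  -1963
  order 1: -46  -21  -121  -361  -701
  order 2: 5  -25  -60  -85
  order 3: -5  -5  -5
  order 4: 0  0
  order 5: 0
The order-3 divided differences are all -5 (nonzero) and every higher order vanishes, so the data lies on a polynomial of degree exactly 3.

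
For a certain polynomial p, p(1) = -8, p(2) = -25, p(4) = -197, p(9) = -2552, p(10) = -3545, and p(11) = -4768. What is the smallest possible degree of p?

3

Divided differences on the nodes 1, 2, 4, 9, 10, 11:
  order 0: -8  -25  -197  -2552  -3545  -4768
  order 1: -17  -86  -471  -993  -1223
  order 2: -23  -55  -87  -115
  order 3: -4  -4  -4
  order 4: 0  0
  order 5: 0
The order-3 divided differences are all -4 (nonzero) and every higher order vanishes, so the data lies on a polynomial of degree exactly 3.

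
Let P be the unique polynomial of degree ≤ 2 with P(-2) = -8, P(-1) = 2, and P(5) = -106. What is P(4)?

Write P(s) = as^2 + bs + c. Substituting each data point gives a linear system:
  4a - 2b + c = -8
  a - b + c = 2
  25a + 5b + c = -106
Solving the system yields a = -4, b = -2, c = 4.
So P(s) = -4s^2 - 2s + 4.
Then P(4) = -68.

-68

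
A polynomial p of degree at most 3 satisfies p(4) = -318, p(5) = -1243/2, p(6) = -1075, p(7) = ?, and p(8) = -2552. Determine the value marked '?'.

-3417/2

The 4 known points determine the degree-3 polynomial uniquely.
Write p(n) = an^3 + bn^2 + cn + d. Substituting each data point gives a linear system:
  64a + 16b + 4c + d = -318
  125a + 25b + 5c + d = -1243/2
  216a + 36b + 6c + d = -1075
  512a + 64b + 8c + d = -2552
Solving the system yields a = -5, b = 0, c = 3/2, d = -4.
So p(n) = -5n³ + (3/2)n - 4.
Then p(7) = -3417/2.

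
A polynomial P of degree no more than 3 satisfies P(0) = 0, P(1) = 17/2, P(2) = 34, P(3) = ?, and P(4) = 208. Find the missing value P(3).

189/2

On equispaced nodes a degree-3 polynomial has vanishing fourth forward difference, so
  P(0) - 4·P(1) + 6·P(2) - 4·P(3) + P(4) = 0.
Substituting the known values and solving for P(3):
  -4·P(3) = -378
  P(3) = 189/2.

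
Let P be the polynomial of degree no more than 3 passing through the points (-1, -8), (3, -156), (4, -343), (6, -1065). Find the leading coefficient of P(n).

Write P(n) = an^3 + bn^2 + cn + d. Substituting each data point gives a linear system:
  -a + b - c + d = -8
  27a + 9b + 3c + d = -156
  64a + 16b + 4c + d = -343
  216a + 36b + 6c + d = -1065
Solving the system yields a = -4, b = -6, c = 3, d = -3.
So P(n) = -4n^3 - 6n^2 + 3n - 3.
The leading coefficient is -4.

-4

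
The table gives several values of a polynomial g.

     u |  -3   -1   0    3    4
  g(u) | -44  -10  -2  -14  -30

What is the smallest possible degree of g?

Divided differences on the nodes -3, -1, 0, 3, 4:
  order 0: -44  -10  -2  -14  -30
  order 1: 17  8  -4  -16
  order 2: -3  -3  -3
  order 3: 0  0
  order 4: 0
The order-2 divided differences are all -3 (nonzero) and every higher order vanishes, so the data lies on a polynomial of degree exactly 2.

2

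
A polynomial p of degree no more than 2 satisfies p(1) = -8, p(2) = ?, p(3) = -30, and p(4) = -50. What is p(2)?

-16

The 3 known points determine the degree-2 polynomial uniquely.
Write p(t) = at^2 + bt + c. Substituting each data point gives a linear system:
  a + b + c = -8
  9a + 3b + c = -30
  16a + 4b + c = -50
Solving the system yields a = -3, b = 1, c = -6.
So p(t) = -3t^2 + t - 6.
Then p(2) = -16.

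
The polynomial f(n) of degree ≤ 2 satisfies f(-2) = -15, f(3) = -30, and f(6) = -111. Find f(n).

f(n) = -3n^2 - 3

Using the Lagrange interpolation formula with nodes -2, 3, 6:
  L_0(n) = (n - 3)(n - 6) / 40
  L_1(n) = (n + 2)(n - 6) / -15
  L_2(n) = (n + 2)(n - 3) / 24
Then f(n) = -15·L_0(n) - 30·L_1(n) - 111·L_2(n).
Expanding and collecting terms gives f(n) = -3n² - 3.
Check: f(3) = -30. ✓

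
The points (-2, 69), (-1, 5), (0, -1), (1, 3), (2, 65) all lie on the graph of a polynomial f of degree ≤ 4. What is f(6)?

Write f(n) = an^4 + bn^3 + cn^2 + dn + e. Substituting each data point gives a linear system:
  16a - 8b + 4c - 2d + e = 69
  a - b + c - d + e = 5
  e = -1
  a + b + c + d + e = 3
  16a + 8b + 4c + 2d + e = 65
Solving the system yields a = 4, b = 0, c = 1, d = -1, e = -1.
So f(n) = 4n^4 + n^2 - n - 1.
Then f(6) = 5213.

5213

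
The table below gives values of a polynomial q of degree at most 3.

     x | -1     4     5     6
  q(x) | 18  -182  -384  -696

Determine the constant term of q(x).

Write q(x) = ax^3 + bx^2 + cx + d. Substituting each data point gives a linear system:
  -a + b - c + d = 18
  64a + 16b + 4c + d = -182
  125a + 25b + 5c + d = -384
  216a + 36b + 6c + d = -696
Solving the system yields a = -4, b = 5, c = -3, d = 6.
So q(x) = -4x^3 + 5x^2 - 3x + 6.
The constant term is 6.

6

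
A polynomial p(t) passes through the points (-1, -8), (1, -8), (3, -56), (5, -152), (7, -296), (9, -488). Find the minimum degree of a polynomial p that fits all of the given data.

Forward differences of the values at t = -1, 1, 3, 5, 7, 9:
  p  : -8  -8  -56  -152  -296  -488
  Δ  : 0  -48  -96  -144  -192
  Δ^2: -48  -48  -48  -48
  Δ^3: 0  0  0
  Δ^4: 0  0
  Δ^5: 0
The second differences are constant (-48) and nonzero, while all higher differences vanish, so the minimal degree is 2.

2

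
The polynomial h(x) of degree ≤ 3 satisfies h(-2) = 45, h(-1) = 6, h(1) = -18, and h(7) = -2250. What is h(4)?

Write h(x) = ax^3 + bx^2 + cx + d. Substituting each data point gives a linear system:
  -8a + 4b - 2c + d = 45
  -a + b - c + d = 6
  a + b + c + d = -18
  343a + 49b + 7c + d = -2250
Solving the system yields a = -6, b = -3, c = -6, d = -3.
So h(x) = -6x³ - 3x² - 6x - 3.
Then h(4) = -459.

-459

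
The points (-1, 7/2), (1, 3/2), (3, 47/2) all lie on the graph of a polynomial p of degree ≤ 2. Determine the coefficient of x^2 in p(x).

3

Write p(x) = ax^2 + bx + c. Substituting each data point gives a linear system:
  a - b + c = 7/2
  a + b + c = 3/2
  9a + 3b + c = 47/2
Solving the system yields a = 3, b = -1, c = -1/2.
So p(x) = 3x² - x - 1/2.
The leading coefficient is 3.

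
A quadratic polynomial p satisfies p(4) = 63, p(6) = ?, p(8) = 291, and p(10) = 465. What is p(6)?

On equispaced nodes a degree-2 polynomial has vanishing third forward difference, so
  - p(4) + 3·p(6) - 3·p(8) + p(10) = 0.
Substituting the known values and solving for p(6):
  3·p(6) = 471
  p(6) = 157.

157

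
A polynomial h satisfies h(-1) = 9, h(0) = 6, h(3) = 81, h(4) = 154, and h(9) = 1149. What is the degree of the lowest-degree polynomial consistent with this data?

3

Divided differences on the nodes -1, 0, 3, 4, 9:
  order 0: 9  6  81  154  1149
  order 1: -3  25  73  199
  order 2: 7  12  21
  order 3: 1  1
  order 4: 0
The order-3 divided differences are all 1 (nonzero) and every higher order vanishes, so the data lies on a polynomial of degree exactly 3.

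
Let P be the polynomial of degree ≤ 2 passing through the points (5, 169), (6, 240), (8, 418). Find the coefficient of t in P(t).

Write P(t) = at^2 + bt + c. Substituting each data point gives a linear system:
  25a + 5b + c = 169
  36a + 6b + c = 240
  64a + 8b + c = 418
Solving the system yields a = 6, b = 5, c = -6.
So P(t) = 6t² + 5t - 6.
The coefficient of t is 5.

5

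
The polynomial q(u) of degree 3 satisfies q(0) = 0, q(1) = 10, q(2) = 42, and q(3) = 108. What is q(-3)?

Forward differences of the values at u = 0, 1, 2, 3:
  q  : 0  10  42  108
  Δ  : 10  32  66
  Δ^2: 22  34
  Δ^3: 12
The third differences are constant, confirming degree 3.
Interpolating (Newton forward form) and evaluating at u = -3 gives q(-3) = -18.

-18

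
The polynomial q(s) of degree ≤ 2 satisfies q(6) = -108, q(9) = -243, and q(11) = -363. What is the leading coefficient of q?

Write q(s) = as^2 + bs + c. Substituting each data point gives a linear system:
  36a + 6b + c = -108
  81a + 9b + c = -243
  121a + 11b + c = -363
Solving the system yields a = -3, b = 0, c = 0.
So q(s) = -3s^2.
The leading coefficient is -3.

-3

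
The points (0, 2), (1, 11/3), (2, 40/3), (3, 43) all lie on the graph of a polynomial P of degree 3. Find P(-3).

-75

Forward differences of the values at n = 0, 1, 2, 3:
  P  : 2  11/3  40/3  43
  Δ  : 5/3  29/3  89/3
  Δ^2: 8  20
  Δ^3: 12
The third differences are constant, confirming degree 3.
Interpolating (Newton forward form) and evaluating at n = -3 gives P(-3) = -75.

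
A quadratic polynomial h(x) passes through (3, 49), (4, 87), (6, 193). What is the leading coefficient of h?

5

Write h(x) = ax^2 + bx + c. Substituting each data point gives a linear system:
  9a + 3b + c = 49
  16a + 4b + c = 87
  36a + 6b + c = 193
Solving the system yields a = 5, b = 3, c = -5.
So h(x) = 5x² + 3x - 5.
The leading coefficient is 5.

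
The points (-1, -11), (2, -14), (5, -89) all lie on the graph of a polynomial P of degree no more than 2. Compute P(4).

Write P(u) = au^2 + bu + c. Substituting each data point gives a linear system:
  a - b + c = -11
  4a + 2b + c = -14
  25a + 5b + c = -89
Solving the system yields a = -4, b = 3, c = -4.
So P(u) = -4u^2 + 3u - 4.
Then P(4) = -56.

-56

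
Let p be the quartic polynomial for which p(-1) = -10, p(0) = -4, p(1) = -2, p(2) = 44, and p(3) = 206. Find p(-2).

Write p(t) = at^4 + bt^3 + ct^2 + dt + e. Substituting each data point gives a linear system:
  a - b + c - d + e = -10
  e = -4
  a + b + c + d + e = -2
  16a + 8b + 4c + 2d + e = 44
  81a + 27b + 9c + 3d + e = 206
Solving the system yields a = 1, b = 6, c = -3, d = -2, e = -4.
So p(t) = t^4 + 6t^3 - 3t^2 - 2t - 4.
Then p(-2) = -44.

-44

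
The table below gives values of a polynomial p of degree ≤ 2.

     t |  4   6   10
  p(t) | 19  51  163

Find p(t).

p(t) = 2t^2 - 4t + 3

Using the Lagrange interpolation formula with nodes 4, 6, 10:
  L_0(t) = (t - 6)(t - 10) / 12
  L_1(t) = (t - 4)(t - 10) / -8
  L_2(t) = (t - 4)(t - 6) / 24
Then p(t) = 19·L_0(t) + 51·L_1(t) + 163·L_2(t).
Expanding and collecting terms gives p(t) = 2t^2 - 4t + 3.
Check: p(4) = 19. ✓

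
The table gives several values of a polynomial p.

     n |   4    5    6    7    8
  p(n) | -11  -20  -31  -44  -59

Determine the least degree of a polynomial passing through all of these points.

2

Forward differences of the values at n = 4, 5, 6, 7, 8:
  p  : -11  -20  -31  -44  -59
  Δ  : -9  -11  -13  -15
  Δ^2: -2  -2  -2
  Δ^3: 0  0
  Δ^4: 0
The second differences are constant (-2) and nonzero, while all higher differences vanish, so the minimal degree is 2.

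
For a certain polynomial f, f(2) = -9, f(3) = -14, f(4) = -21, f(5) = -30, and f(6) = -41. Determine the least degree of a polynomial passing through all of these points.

Forward differences of the values at t = 2, 3, 4, 5, 6:
  f  : -9  -14  -21  -30  -41
  Δ  : -5  -7  -9  -11
  Δ^2: -2  -2  -2
  Δ^3: 0  0
  Δ^4: 0
The second differences are constant (-2) and nonzero, while all higher differences vanish, so the minimal degree is 2.

2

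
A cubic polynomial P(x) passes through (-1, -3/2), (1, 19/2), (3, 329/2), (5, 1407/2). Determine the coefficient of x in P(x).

Write P(x) = ax^3 + bx^2 + cx + d. Substituting each data point gives a linear system:
  -a + b - c + d = -3/2
  a + b + c + d = 19/2
  27a + 9b + 3c + d = 329/2
  125a + 25b + 5c + d = 1407/2
Solving the system yields a = 5, b = 3, c = 1/2, d = 1.
So P(x) = 5x^3 + 3x^2 + (1/2)x + 1.
The coefficient of x is 1/2.

1/2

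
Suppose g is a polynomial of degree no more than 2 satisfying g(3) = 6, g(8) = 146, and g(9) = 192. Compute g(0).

-6

Write g(n) = an^2 + bn + c. Substituting each data point gives a linear system:
  9a + 3b + c = 6
  64a + 8b + c = 146
  81a + 9b + c = 192
Solving the system yields a = 3, b = -5, c = -6.
So g(n) = 3n^2 - 5n - 6.
Then g(0) = -6.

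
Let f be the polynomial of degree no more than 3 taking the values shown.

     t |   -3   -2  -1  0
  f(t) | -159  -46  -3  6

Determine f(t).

Using the Lagrange interpolation formula with nodes -3, -2, -1, 0:
  L_0(t) = (t + 2)(t + 1)t / -6
  L_1(t) = (t + 3)(t + 1)t / 2
  L_2(t) = (t + 3)(t + 2)t / -2
  L_3(t) = (t + 3)(t + 2)(t + 1) / 6
Then f(t) = -159·L_0(t) - 46·L_1(t) - 3·L_2(t) + 6·L_3(t).
Expanding and collecting terms gives f(t) = 6t^3 + t^2 + 4t + 6.
Check: f(-2) = -46. ✓

f(t) = 6t^3 + t^2 + 4t + 6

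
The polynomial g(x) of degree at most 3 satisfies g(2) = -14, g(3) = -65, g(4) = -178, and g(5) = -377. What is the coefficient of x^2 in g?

5

Write g(x) = ax^3 + bx^2 + cx + d. Substituting each data point gives a linear system:
  8a + 4b + 2c + d = -14
  27a + 9b + 3c + d = -65
  64a + 16b + 4c + d = -178
  125a + 25b + 5c + d = -377
Solving the system yields a = -4, b = 5, c = 0, d = -2.
So g(x) = -4x³ + 5x² - 2.
The coefficient of x^2 is 5.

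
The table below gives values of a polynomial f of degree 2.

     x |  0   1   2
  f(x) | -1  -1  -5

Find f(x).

f(x) = -2x^2 + 2x - 1

Using the Lagrange interpolation formula with nodes 0, 1, 2:
  L_0(x) = (x - 1)(x - 2) / 2
  L_1(x) = x(x - 2) / -1
  L_2(x) = x(x - 1) / 2
Then f(x) = -1·L_0(x) - 1·L_1(x) - 5·L_2(x).
Expanding and collecting terms gives f(x) = -2x^2 + 2x - 1.
Check: f(0) = -1. ✓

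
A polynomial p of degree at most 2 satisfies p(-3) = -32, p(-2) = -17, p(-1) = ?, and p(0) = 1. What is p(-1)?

The 3 known points determine the degree-2 polynomial uniquely.
Write p(n) = an^2 + bn + c. Substituting each data point gives a linear system:
  9a - 3b + c = -32
  4a - 2b + c = -17
  c = 1
Solving the system yields a = -2, b = 5, c = 1.
So p(n) = -2n^2 + 5n + 1.
Then p(-1) = -6.

-6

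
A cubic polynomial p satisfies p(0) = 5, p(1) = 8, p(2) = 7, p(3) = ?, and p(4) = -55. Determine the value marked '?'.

The 4 known points determine the degree-3 polynomial uniquely.
Write p(u) = au^3 + bu^2 + cu + d. Substituting each data point gives a linear system:
  d = 5
  a + b + c + d = 8
  8a + 4b + 2c + d = 7
  64a + 16b + 4c + d = -55
Solving the system yields a = -2, b = 4, c = 1, d = 5.
So p(u) = -2u³ + 4u² + u + 5.
Then p(3) = -10.

-10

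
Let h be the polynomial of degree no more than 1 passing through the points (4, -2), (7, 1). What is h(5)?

-1

Write h(n) = an + b. Substituting each data point gives a linear system:
  4a + b = -2
  7a + b = 1
Solving the system yields a = 1, b = -6.
So h(n) = n - 6.
Then h(5) = -1.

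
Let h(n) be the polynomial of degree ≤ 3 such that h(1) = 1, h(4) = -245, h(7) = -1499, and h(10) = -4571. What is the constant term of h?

Write h(n) = an^3 + bn^2 + cn + d. Substituting each data point gives a linear system:
  a + b + c + d = 1
  64a + 16b + 4c + d = -245
  343a + 49b + 7c + d = -1499
  1000a + 100b + 10c + d = -4571
Solving the system yields a = -5, b = 4, c = 3, d = -1.
So h(n) = -5n^3 + 4n^2 + 3n - 1.
The constant term is -1.

-1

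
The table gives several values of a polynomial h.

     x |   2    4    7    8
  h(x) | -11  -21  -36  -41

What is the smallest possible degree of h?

1

Divided differences on the nodes 2, 4, 7, 8:
  order 0: -11  -21  -36  -41
  order 1: -5  -5  -5
  order 2: 0  0
  order 3: 0
The order-1 divided differences are all -5 (nonzero) and every higher order vanishes, so the data lies on a polynomial of degree exactly 1.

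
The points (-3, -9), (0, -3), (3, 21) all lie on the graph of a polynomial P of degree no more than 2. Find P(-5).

-3

Write P(t) = at^2 + bt + c. Substituting each data point gives a linear system:
  9a - 3b + c = -9
  c = -3
  9a + 3b + c = 21
Solving the system yields a = 1, b = 5, c = -3.
So P(t) = t^2 + 5t - 3.
Then P(-5) = -3.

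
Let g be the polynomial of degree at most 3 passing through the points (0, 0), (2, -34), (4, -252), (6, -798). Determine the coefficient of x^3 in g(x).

-3

Write g(x) = ax^3 + bx^2 + cx + d. Substituting each data point gives a linear system:
  d = 0
  8a + 4b + 2c + d = -34
  64a + 16b + 4c + d = -252
  216a + 36b + 6c + d = -798
Solving the system yields a = -3, b = -5, c = 5, d = 0.
So g(x) = -3x^3 - 5x^2 + 5x.
The leading coefficient is -3.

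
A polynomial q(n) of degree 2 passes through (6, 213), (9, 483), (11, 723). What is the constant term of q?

-3

Write q(n) = an^2 + bn + c. Substituting each data point gives a linear system:
  36a + 6b + c = 213
  81a + 9b + c = 483
  121a + 11b + c = 723
Solving the system yields a = 6, b = 0, c = -3.
So q(n) = 6n² - 3.
The constant term is -3.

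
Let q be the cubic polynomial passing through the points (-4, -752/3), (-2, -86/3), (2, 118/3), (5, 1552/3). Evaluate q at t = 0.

4

Write q(t) = at^3 + bt^2 + ct + d. Substituting each data point gives a linear system:
  -64a + 16b - 4c + d = -752/3
  -8a + 4b - 2c + d = -86/3
  8a + 4b + 2c + d = 118/3
  125a + 25b + 5c + d = 1552/3
Solving the system yields a = 4, b = 1/3, c = 1, d = 4.
So q(t) = 4t^3 + (1/3)t^2 + t + 4.
Then q(0) = 4.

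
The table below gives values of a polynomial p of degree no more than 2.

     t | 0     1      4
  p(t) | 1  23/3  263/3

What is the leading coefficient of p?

Write p(t) = at^2 + bt + c. Substituting each data point gives a linear system:
  c = 1
  a + b + c = 23/3
  16a + 4b + c = 263/3
Solving the system yields a = 5, b = 5/3, c = 1.
So p(t) = 5t^2 + (5/3)t + 1.
The leading coefficient is 5.

5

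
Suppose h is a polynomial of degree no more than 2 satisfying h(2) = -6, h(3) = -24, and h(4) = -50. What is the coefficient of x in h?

Write h(x) = ax^2 + bx + c. Substituting each data point gives a linear system:
  4a + 2b + c = -6
  9a + 3b + c = -24
  16a + 4b + c = -50
Solving the system yields a = -4, b = 2, c = 6.
So h(x) = -4x² + 2x + 6.
The coefficient of x is 2.

2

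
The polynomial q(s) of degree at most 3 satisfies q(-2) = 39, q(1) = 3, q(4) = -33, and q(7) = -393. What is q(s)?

q(s) = -2s^3 + 6s^2 - 1

Using the Lagrange interpolation formula with nodes -2, 1, 4, 7:
  L_0(s) = (s - 1)(s - 4)(s - 7) / -162
  L_1(s) = (s + 2)(s - 4)(s - 7) / 54
  L_2(s) = (s + 2)(s - 1)(s - 7) / -54
  L_3(s) = (s + 2)(s - 1)(s - 4) / 162
Then q(s) = 39·L_0(s) + 3·L_1(s) - 33·L_2(s) - 393·L_3(s).
Expanding and collecting terms gives q(s) = -2s^3 + 6s^2 - 1.
Check: q(4) = -33. ✓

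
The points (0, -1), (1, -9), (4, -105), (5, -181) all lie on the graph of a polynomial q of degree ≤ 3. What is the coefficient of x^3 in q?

-1

Write q(x) = ax^3 + bx^2 + cx + d. Substituting each data point gives a linear system:
  d = -1
  a + b + c + d = -9
  64a + 16b + 4c + d = -105
  125a + 25b + 5c + d = -181
Solving the system yields a = -1, b = -1, c = -6, d = -1.
So q(x) = -x^3 - x^2 - 6x - 1.
The leading coefficient is -1.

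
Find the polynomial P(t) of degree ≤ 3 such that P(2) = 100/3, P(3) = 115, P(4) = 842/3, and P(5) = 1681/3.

Write P(t) = at^3 + bt^2 + ct + d. Substituting each data point gives a linear system:
  8a + 4b + 2c + d = 100/3
  27a + 9b + 3c + d = 115
  64a + 16b + 4c + d = 842/3
  125a + 25b + 5c + d = 1681/3
Solving the system yields a = 5, b = -3, c = 5/3, d = 2.
So P(t) = 5t^3 - 3t^2 + (5/3)t + 2.
Check: P(4) = 842/3. ✓

P(t) = 5t^3 - 3t^2 + (5/3)t + 2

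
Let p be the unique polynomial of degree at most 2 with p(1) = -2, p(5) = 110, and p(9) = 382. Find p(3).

34

Write p(s) = as^2 + bs + c. Substituting each data point gives a linear system:
  a + b + c = -2
  25a + 5b + c = 110
  81a + 9b + c = 382
Solving the system yields a = 5, b = -2, c = -5.
So p(s) = 5s² - 2s - 5.
Then p(3) = 34.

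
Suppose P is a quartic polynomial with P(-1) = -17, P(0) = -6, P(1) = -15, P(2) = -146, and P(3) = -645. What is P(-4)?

Using the Lagrange interpolation formula with nodes -1, 0, 1, 2, 3:
  L_0(t) = t(t - 1)(t - 2)(t - 3) / 24
  L_1(t) = (t + 1)(t - 1)(t - 2)(t - 3) / -6
  L_2(t) = (t + 1)t(t - 2)(t - 3) / 4
  L_3(t) = (t + 1)t(t - 1)(t - 3) / -6
  L_4(t) = (t + 1)t(t - 1)(t - 2) / 24
Then P(t) = -17·L_0(t) - 6·L_1(t) - 15·L_2(t) - 146·L_3(t) - 645·L_4(t).
Expanding and collecting terms gives P(t) = -6t^4 - 5t^3 - 4t^2 + 6t - 6.
Evaluating at t = -4: P(-4) = -1310.

-1310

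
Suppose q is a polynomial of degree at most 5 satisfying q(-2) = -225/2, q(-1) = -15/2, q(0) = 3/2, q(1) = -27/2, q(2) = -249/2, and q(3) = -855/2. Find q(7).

801/2

Using the Lagrange interpolation formula with nodes -2, -1, 0, 1, 2, 3:
  L_0(x) = (x + 1)x(x - 1)(x - 2)(x - 3) / -120
  L_1(x) = (x + 2)x(x - 1)(x - 2)(x - 3) / 24
  L_2(x) = (x + 2)(x + 1)(x - 1)(x - 2)(x - 3) / -12
  L_3(x) = (x + 2)(x + 1)x(x - 2)(x - 3) / 12
  L_4(x) = (x + 2)(x + 1)x(x - 1)(x - 3) / -24
  L_5(x) = (x + 2)(x + 1)x(x - 1)(x - 2) / 120
Then q(x) = -225/2·L_0(x) - 15/2·L_1(x) + 3/2·L_2(x) - 27/2·L_3(x) - 249/2·L_4(x) - 855/2·L_5(x).
Expanding and collecting terms gives q(x) = x⁵ - 6x⁴ - 5x³ - 6x² + x + 3/2.
Evaluating at x = 7: q(7) = 801/2.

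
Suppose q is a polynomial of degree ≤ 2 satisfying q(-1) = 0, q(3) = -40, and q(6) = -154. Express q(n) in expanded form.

Write q(n) = an^2 + bn + c. Substituting each data point gives a linear system:
  a - b + c = 0
  9a + 3b + c = -40
  36a + 6b + c = -154
Solving the system yields a = -4, b = -2, c = 2.
So q(n) = -4n^2 - 2n + 2.
Check: q(3) = -40. ✓

q(n) = -4n^2 - 2n + 2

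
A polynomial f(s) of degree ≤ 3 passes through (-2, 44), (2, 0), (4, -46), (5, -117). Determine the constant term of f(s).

-2

Write f(s) = as^3 + bs^2 + cs + d. Substituting each data point gives a linear system:
  -8a + 4b - 2c + d = 44
  8a + 4b + 2c + d = 0
  64a + 16b + 4c + d = -46
  125a + 25b + 5c + d = -117
Solving the system yields a = -2, b = 6, c = -3, d = -2.
So f(s) = -2s^3 + 6s^2 - 3s - 2.
The constant term is -2.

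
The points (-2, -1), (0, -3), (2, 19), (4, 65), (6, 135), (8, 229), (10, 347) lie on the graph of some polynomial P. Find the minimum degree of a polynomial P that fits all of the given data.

2

Forward differences of the values at t = -2, 0, 2, 4, 6, 8, 10:
  P  : -1  -3  19  65  135  229  347
  Δ  : -2  22  46  70  94  118
  Δ^2: 24  24  24  24  24
  Δ^3: 0  0  0  0
  Δ^4: 0  0  0
  Δ^5: 0  0
  Δ^6: 0
The second differences are constant (24) and nonzero, while all higher differences vanish, so the minimal degree is 2.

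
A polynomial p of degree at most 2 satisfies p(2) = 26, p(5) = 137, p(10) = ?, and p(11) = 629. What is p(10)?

The 3 known points determine the degree-2 polynomial uniquely.
Write p(s) = as^2 + bs + c. Substituting each data point gives a linear system:
  4a + 2b + c = 26
  25a + 5b + c = 137
  121a + 11b + c = 629
Solving the system yields a = 5, b = 2, c = 2.
So p(s) = 5s^2 + 2s + 2.
Then p(10) = 522.

522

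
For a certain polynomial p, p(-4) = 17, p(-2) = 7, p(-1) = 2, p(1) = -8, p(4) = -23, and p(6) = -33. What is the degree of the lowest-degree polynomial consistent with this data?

1

Divided differences on the nodes -4, -2, -1, 1, 4, 6:
  order 0: 17  7  2  -8  -23  -33
  order 1: -5  -5  -5  -5  -5
  order 2: 0  0  0  0
  order 3: 0  0  0
  order 4: 0  0
  order 5: 0
The order-1 divided differences are all -5 (nonzero) and every higher order vanishes, so the data lies on a polynomial of degree exactly 1.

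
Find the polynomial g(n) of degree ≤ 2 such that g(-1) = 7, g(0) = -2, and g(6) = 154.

Using the Lagrange interpolation formula with nodes -1, 0, 6:
  L_0(n) = n(n - 6) / 7
  L_1(n) = (n + 1)(n - 6) / -6
  L_2(n) = (n + 1)n / 42
Then g(n) = 7·L_0(n) - 2·L_1(n) + 154·L_2(n).
Expanding and collecting terms gives g(n) = 5n^2 - 4n - 2.
Check: g(-1) = 7. ✓

g(n) = 5n^2 - 4n - 2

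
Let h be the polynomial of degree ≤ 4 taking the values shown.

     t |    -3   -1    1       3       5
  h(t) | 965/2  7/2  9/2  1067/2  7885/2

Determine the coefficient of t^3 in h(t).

1

Write h(t) = at^4 + bt^3 + ct^2 + dt + e. Substituting each data point gives a linear system:
  81a - 27b + 9c - 3d + e = 965/2
  a - b + c - d + e = 7/2
  a + b + c + d + e = 9/2
  81a + 27b + 9c + 3d + e = 1067/2
  625a + 125b + 25c + 5d + e = 7885/2
Solving the system yields a = 6, b = 1, c = 3, d = -1/2, e = -5.
So h(t) = 6t⁴ + t³ + 3t² - (1/2)t - 5.
The coefficient of t^3 is 1.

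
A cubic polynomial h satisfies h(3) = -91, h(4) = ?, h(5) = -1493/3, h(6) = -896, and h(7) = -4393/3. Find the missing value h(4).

On equispaced nodes a degree-3 polynomial has vanishing fourth forward difference, so
  h(3) - 4·h(4) + 6·h(5) - 4·h(6) + h(7) = 0.
Substituting the known values and solving for h(4):
  -4·h(4) = 2872/3
  h(4) = -718/3.

-718/3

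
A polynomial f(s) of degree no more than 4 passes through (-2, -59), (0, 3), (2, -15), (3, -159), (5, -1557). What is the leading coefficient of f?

-3

Write f(s) = as^4 + bs^3 + cs^2 + ds + e. Substituting each data point gives a linear system:
  16a - 8b + 4c - 2d + e = -59
  e = 3
  16a + 8b + 4c + 2d + e = -15
  81a + 27b + 9c + 3d + e = -159
  625a + 125b + 25c + 5d + e = -1557
Solving the system yields a = -3, b = 2, c = 2, d = 3, e = 3.
So f(s) = -3s⁴ + 2s³ + 2s² + 3s + 3.
The leading coefficient is -3.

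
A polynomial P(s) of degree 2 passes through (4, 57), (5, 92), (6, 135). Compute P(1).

0

Write P(s) = as^2 + bs + c. Substituting each data point gives a linear system:
  16a + 4b + c = 57
  25a + 5b + c = 92
  36a + 6b + c = 135
Solving the system yields a = 4, b = -1, c = -3.
So P(s) = 4s^2 - s - 3.
Then P(1) = 0.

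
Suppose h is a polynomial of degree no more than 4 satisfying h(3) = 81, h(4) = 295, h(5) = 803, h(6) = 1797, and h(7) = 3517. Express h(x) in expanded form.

h(x) = 2x^4 - 4x^3 + x^2 + 5x + 3

Using the Lagrange interpolation formula with nodes 3, 4, 5, 6, 7:
  L_0(x) = (x - 4)(x - 5)(x - 6)(x - 7) / 24
  L_1(x) = (x - 3)(x - 5)(x - 6)(x - 7) / -6
  L_2(x) = (x - 3)(x - 4)(x - 6)(x - 7) / 4
  L_3(x) = (x - 3)(x - 4)(x - 5)(x - 7) / -6
  L_4(x) = (x - 3)(x - 4)(x - 5)(x - 6) / 24
Then h(x) = 81·L_0(x) + 295·L_1(x) + 803·L_2(x) + 1797·L_3(x) + 3517·L_4(x).
Expanding and collecting terms gives h(x) = 2x^4 - 4x^3 + x^2 + 5x + 3.
Check: h(7) = 3517. ✓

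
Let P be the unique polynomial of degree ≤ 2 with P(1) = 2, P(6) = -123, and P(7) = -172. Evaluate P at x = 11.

Using the Lagrange interpolation formula with nodes 1, 6, 7:
  L_0(x) = (x - 6)(x - 7) / 30
  L_1(x) = (x - 1)(x - 7) / -5
  L_2(x) = (x - 1)(x - 6) / 6
Then P(x) = 2·L_0(x) - 123·L_1(x) - 172·L_2(x).
Expanding and collecting terms gives P(x) = -4x² + 3x + 3.
Evaluating at x = 11: P(11) = -448.

-448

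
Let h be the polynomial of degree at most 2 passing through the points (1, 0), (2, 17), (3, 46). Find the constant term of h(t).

Write h(t) = at^2 + bt + c. Substituting each data point gives a linear system:
  a + b + c = 0
  4a + 2b + c = 17
  9a + 3b + c = 46
Solving the system yields a = 6, b = -1, c = -5.
So h(t) = 6t² - t - 5.
The constant term is -5.

-5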